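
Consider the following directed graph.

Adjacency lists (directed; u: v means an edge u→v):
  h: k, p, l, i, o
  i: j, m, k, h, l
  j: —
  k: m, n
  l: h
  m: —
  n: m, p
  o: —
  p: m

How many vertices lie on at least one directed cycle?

3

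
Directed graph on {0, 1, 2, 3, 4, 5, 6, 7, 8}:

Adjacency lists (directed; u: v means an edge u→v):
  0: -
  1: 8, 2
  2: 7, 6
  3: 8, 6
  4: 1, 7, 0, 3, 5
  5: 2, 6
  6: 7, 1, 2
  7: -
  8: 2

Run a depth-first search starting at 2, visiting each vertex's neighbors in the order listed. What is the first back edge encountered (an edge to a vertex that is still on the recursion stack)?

8->2

DFS from 2 (visiting each vertex's neighbors in the order listed); mark gray on enter, black on exit:
2 gray
  7 gray
  7 black
  6 gray
    6→7: 7 black — skip
    1 gray
      8 gray
        8→2: 2 is gray → back edge
First back edge: 8 → 2.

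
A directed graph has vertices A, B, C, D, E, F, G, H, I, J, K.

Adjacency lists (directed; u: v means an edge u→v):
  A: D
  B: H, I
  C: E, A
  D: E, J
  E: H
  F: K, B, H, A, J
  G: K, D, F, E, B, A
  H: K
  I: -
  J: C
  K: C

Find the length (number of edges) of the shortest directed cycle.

4

For each vertex v, BFS finds the shortest path from v back to v.
The shortest such closed walk is D → J → C → A → D, length 4.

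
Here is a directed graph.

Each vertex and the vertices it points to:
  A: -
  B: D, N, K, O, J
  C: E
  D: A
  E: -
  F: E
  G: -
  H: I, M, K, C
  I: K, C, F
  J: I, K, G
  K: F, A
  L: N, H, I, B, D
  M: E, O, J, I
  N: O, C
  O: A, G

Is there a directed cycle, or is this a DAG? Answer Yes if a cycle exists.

No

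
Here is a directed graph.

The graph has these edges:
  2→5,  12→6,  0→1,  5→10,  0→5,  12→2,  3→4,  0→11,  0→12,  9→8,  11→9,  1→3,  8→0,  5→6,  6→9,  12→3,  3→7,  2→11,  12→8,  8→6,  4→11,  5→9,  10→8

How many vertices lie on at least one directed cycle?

A vertex is on a directed cycle iff it belongs to a strongly connected component of size ≥ 2 (or has a self-loop).
The vertices on cycles are {0, 1, 2, 3, 4, 5, 6, 8, 9, 10, 11, 12} — 12 in total.

12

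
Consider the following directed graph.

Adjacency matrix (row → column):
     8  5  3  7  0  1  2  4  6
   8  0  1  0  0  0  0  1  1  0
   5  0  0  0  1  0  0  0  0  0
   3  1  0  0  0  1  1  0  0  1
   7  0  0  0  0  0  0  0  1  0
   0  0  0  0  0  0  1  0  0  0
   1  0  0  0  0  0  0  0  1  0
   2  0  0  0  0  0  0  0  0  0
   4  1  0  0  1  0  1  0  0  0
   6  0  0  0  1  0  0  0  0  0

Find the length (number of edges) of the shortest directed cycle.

For each vertex v, BFS finds the shortest path from v back to v.
The shortest such closed walk is 8 → 4 → 8, length 2.

2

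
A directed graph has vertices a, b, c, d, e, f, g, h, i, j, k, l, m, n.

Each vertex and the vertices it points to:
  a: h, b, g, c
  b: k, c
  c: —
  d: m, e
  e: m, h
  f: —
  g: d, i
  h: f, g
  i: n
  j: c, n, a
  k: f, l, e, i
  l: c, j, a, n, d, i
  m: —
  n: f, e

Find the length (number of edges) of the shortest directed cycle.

4

For each vertex v, BFS finds the shortest path from v back to v.
The shortest such closed walk is l → a → b → k → l, length 4.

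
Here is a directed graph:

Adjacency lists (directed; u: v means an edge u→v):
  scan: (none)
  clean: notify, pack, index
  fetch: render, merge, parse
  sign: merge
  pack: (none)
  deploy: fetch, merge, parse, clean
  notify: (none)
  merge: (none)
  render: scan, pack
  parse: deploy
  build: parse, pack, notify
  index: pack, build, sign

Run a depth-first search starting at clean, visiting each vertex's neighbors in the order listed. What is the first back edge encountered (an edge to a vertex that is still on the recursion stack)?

DFS from clean (visiting each vertex's neighbors in the order listed); mark gray on enter, black on exit:
clean gray
  notify gray
  notify black
  pack gray
  pack black
  index gray
    index→pack: pack black — skip
    build gray
      parse gray
        deploy gray
          fetch gray
            render gray
              scan gray
              scan black
              render→pack: pack black — skip
            render black
            merge gray
            merge black
            fetch→parse: parse is gray → back edge
First back edge: fetch → parse.

fetch→parse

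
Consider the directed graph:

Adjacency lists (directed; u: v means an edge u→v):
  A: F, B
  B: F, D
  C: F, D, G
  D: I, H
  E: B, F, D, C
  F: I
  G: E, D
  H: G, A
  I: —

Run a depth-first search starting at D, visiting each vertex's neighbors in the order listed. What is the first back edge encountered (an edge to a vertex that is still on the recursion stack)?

DFS from D (visiting each vertex's neighbors in the order listed); mark gray on enter, black on exit:
D gray
  I gray
  I black
  H gray
    G gray
      E gray
        B gray
          F gray
            F→I: I black — skip
          F black
          B→D: D is gray → back edge
First back edge: B → D.

B→D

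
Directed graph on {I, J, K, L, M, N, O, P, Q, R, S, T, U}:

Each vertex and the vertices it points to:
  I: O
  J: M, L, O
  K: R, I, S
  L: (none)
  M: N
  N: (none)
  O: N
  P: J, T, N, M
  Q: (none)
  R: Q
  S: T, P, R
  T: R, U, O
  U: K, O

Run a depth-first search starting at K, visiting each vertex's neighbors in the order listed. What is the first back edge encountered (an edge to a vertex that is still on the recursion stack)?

DFS from K (visiting each vertex's neighbors in the order listed); mark gray on enter, black on exit:
K gray
  R gray
    Q gray
    Q black
  R black
  I gray
    O gray
      N gray
      N black
    O black
  I black
  S gray
    T gray
      T→R: R black — skip
      U gray
        U→K: K is gray → back edge
First back edge: U → K.

U→K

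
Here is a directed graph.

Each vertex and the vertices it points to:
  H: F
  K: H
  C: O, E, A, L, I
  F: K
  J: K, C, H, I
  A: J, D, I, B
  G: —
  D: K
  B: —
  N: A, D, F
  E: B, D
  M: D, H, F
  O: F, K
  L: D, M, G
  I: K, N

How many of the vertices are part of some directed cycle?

A vertex is on a directed cycle iff it belongs to a strongly connected component of size ≥ 2 (or has a self-loop).
The vertices on cycles are {A, C, F, H, I, J, K, N} — 8 in total.

8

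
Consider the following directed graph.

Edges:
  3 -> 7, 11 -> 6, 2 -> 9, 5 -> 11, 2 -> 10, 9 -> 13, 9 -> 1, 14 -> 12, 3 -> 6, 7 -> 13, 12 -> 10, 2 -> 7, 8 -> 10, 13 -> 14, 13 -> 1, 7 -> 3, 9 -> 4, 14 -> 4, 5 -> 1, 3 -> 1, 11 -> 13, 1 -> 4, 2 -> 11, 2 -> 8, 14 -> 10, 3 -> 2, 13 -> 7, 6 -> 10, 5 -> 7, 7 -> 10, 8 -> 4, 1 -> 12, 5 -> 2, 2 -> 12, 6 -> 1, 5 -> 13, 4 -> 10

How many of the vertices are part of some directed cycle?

6

A vertex is on a directed cycle iff it belongs to a strongly connected component of size ≥ 2 (or has a self-loop).
The vertices on cycles are {2, 3, 7, 9, 11, 13} — 6 in total.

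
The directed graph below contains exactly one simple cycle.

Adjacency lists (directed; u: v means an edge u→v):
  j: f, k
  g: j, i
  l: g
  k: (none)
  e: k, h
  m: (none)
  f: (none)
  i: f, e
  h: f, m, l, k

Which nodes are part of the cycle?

DFS with gray/black marking from e:
e gray
  k gray
  k black
  h gray
    f gray
    f black
    m gray
    m black
    l gray
      g gray
        j gray
          j→f: f black — skip
          j→k: k black — skip
        j black
        i gray
          i→f: f black — skip
          i→e: e is gray → back edge
Back edge closes the cycle e → h → l → g → i → e; its vertices are {e, g, h, i, l}.

e, g, h, i, l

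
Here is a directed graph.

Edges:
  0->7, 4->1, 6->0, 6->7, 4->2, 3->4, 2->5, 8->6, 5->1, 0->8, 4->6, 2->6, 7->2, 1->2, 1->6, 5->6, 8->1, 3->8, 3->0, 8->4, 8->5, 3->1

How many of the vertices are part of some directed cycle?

8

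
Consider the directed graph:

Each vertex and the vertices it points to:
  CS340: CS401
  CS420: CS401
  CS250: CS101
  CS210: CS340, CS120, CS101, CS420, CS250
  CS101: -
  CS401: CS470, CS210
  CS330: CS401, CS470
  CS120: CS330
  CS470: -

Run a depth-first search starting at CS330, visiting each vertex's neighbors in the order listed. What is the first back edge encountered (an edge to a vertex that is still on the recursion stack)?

DFS from CS330 (visiting each vertex's neighbors in the order listed); mark gray on enter, black on exit:
CS330 gray
  CS401 gray
    CS470 gray
    CS470 black
    CS210 gray
      CS340 gray
        CS340→CS401: CS401 is gray → back edge
First back edge: CS340 → CS401.

CS340→CS401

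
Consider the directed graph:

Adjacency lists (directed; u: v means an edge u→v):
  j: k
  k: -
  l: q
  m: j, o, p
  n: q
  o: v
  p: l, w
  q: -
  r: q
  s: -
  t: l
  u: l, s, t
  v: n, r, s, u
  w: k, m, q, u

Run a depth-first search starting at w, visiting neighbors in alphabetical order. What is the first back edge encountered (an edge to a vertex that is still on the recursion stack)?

DFS from w (visiting neighbors in alphabetical order); mark gray on enter, black on exit:
w gray
  k gray
  k black
  m gray
    j gray
      j→k: k black — skip
    j black
    o gray
      v gray
        n gray
          q gray
          q black
        n black
        r gray
          r→q: q black — skip
        r black
        s gray
        s black
        u gray
          l gray
            l→q: q black — skip
          l black
          u→s: s black — skip
          t gray
            t→l: l black — skip
          t black
        u black
      v black
    o black
    p gray
      p→l: l black — skip
      p→w: w is gray → back edge
First back edge: p → w.

p->w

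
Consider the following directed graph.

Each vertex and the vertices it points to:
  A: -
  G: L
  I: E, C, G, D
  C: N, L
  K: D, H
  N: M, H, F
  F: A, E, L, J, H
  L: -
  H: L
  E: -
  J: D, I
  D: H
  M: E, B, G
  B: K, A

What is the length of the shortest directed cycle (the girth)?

5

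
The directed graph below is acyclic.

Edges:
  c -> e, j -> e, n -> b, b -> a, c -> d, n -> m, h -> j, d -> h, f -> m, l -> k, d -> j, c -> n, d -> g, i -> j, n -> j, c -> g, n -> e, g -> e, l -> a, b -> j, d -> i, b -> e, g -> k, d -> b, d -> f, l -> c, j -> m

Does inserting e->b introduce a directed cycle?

Adding e→b creates a cycle iff b can already reach e.
Path from b: b → e.
So b → … → e → b is a cycle.

Yes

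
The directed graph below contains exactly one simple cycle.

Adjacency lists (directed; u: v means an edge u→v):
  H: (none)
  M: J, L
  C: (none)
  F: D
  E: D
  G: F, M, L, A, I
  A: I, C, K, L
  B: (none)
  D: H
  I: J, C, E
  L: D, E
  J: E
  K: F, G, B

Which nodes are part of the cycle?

A, G, K

DFS with gray/black marking from K:
K gray
  F gray
    D gray
      H gray
      H black
    D black
  F black
  G gray
    G→F: F black — skip
    M gray
      J gray
        E gray
          E→D: D black — skip
        E black
      J black
      L gray
        L→D: D black — skip
        L→E: E black — skip
      L black
    M black
    G→L: L black — skip
    A gray
      I gray
        I→J: J black — skip
        C gray
        C black
        I→E: E black — skip
      I black
      A→C: C black — skip
      A→K: K is gray → back edge
Back edge closes the cycle K → G → A → K; its vertices are {A, G, K}.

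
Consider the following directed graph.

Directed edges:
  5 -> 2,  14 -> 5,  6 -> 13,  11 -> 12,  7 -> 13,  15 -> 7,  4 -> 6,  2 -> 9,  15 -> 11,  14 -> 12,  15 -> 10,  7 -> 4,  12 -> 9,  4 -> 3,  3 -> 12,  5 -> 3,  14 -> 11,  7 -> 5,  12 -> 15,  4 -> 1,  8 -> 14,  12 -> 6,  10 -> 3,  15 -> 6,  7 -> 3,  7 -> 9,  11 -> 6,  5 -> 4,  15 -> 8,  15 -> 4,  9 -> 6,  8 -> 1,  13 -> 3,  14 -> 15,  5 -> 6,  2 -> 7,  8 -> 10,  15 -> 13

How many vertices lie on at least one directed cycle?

14

A vertex is on a directed cycle iff it belongs to a strongly connected component of size ≥ 2 (or has a self-loop).
The vertices on cycles are {2, 3, 4, 5, 6, 7, 8, 9, 10, 11, 12, 13, 14, 15} — 14 in total.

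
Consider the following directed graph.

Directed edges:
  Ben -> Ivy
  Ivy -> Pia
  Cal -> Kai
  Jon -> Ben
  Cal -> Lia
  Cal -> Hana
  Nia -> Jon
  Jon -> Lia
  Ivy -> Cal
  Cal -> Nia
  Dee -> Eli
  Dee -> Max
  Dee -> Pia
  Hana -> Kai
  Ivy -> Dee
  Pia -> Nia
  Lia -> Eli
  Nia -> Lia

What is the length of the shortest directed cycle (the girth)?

5

For each vertex v, BFS finds the shortest path from v back to v.
The shortest such closed walk is Ivy → Cal → Nia → Jon → Ben → Ivy, length 5.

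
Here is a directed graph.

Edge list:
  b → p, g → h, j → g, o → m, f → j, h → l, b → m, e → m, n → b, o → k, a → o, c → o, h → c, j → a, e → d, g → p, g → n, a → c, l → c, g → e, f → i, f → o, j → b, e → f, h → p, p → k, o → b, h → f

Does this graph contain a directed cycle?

Yes

DFS with white/gray/black marking, starting from m:
m gray
m black
a gray
  c gray
    o gray
      k gray
      k black
      b gray
        p gray
          p→k: k black — skip
        p black
        b→m: m black — skip
      b black
      o→m: m black — skip
    o black
  c black
  a→o: o black — skip
a black
d gray
d black
e gray
  e→d: d black — skip
  e→m: m black — skip
  f gray
    j gray
      g gray
        g→p: p black — skip
        n gray
          n→b: b black — skip
        n black
        g→e: e is gray → back edge
Back edge found, so a cycle exists: e → f → j → g → e.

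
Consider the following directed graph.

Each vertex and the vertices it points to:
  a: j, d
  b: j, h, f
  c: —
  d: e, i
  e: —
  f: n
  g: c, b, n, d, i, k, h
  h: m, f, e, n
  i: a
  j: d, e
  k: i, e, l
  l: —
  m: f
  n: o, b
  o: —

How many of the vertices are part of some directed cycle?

A vertex is on a directed cycle iff it belongs to a strongly connected component of size ≥ 2 (or has a self-loop).
The vertices on cycles are {a, b, d, f, h, i, j, m, n} — 9 in total.

9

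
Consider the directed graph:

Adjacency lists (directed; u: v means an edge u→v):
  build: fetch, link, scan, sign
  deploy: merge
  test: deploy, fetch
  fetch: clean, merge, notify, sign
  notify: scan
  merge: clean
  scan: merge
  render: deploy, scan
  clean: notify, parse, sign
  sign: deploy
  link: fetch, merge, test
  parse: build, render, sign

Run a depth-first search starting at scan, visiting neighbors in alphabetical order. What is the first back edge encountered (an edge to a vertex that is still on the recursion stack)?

DFS from scan (visiting neighbors in alphabetical order); mark gray on enter, black on exit:
scan gray
  merge gray
    clean gray
      notify gray
        notify→scan: scan is gray → back edge
First back edge: notify → scan.

notify→scan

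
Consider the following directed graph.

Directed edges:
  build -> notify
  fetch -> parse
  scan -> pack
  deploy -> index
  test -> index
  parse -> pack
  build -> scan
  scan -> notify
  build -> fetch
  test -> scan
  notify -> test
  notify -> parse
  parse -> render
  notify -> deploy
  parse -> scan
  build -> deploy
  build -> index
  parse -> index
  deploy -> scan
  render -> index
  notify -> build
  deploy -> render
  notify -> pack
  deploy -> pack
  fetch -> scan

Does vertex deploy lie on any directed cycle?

Yes

deploy is on a cycle iff deploy can reach itself via ≥1 edge.
deploy → scan → notify → deploy — yes.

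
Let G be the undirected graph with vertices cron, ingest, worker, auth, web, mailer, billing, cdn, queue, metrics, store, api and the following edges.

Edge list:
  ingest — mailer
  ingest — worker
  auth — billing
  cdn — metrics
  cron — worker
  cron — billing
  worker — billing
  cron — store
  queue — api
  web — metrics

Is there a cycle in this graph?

Yes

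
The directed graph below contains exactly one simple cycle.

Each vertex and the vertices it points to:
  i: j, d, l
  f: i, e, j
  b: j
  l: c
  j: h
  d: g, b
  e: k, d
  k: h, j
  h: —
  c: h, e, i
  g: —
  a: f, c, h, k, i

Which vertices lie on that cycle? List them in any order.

c, i, l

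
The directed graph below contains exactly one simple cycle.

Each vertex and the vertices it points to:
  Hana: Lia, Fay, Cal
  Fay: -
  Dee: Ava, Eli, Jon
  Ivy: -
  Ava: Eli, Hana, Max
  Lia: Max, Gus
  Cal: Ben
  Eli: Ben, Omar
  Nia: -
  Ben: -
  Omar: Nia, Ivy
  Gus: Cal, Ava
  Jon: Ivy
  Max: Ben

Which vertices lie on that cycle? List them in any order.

DFS with gray/black marking from Ava:
Ava gray
  Eli gray
    Ben gray
    Ben black
    Omar gray
      Nia gray
      Nia black
      Ivy gray
      Ivy black
    Omar black
  Eli black
  Hana gray
    Lia gray
      Max gray
        Max→Ben: Ben black — skip
      Max black
      Gus gray
        Cal gray
          Cal→Ben: Ben black — skip
        Cal black
        Gus→Ava: Ava is gray → back edge
Back edge closes the cycle Ava → Hana → Lia → Gus → Ava; its vertices are {Ava, Gus, Lia, Hana}.

Ava, Gus, Lia, Hana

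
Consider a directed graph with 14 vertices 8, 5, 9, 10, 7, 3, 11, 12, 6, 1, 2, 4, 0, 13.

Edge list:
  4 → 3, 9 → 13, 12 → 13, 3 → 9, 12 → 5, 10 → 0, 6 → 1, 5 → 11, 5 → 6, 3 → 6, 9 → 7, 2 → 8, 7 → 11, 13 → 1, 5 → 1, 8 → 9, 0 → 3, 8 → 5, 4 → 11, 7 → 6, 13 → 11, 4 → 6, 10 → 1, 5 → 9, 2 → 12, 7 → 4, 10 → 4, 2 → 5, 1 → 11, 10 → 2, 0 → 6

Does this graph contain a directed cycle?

Yes

DFS with white/gray/black marking, starting from 13:
13 gray
  11 gray
  11 black
  1 gray
    1→11: 11 black — skip
  1 black
13 black
8 gray
  9 gray
    9→13: 13 black — skip
    7 gray
      7→11: 11 black — skip
      6 gray
        6→1: 1 black — skip
      6 black
      4 gray
        4→6: 6 black — skip
        3 gray
          3→9: 9 is gray → back edge
Back edge found, so a cycle exists: 9 → 7 → 4 → 3 → 9.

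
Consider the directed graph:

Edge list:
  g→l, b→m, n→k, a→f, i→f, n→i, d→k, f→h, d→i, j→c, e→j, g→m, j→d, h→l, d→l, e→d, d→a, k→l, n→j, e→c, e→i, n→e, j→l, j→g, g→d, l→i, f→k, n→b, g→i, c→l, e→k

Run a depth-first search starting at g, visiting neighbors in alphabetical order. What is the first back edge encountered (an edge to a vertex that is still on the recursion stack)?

i→f

DFS from g (visiting neighbors in alphabetical order); mark gray on enter, black on exit:
g gray
  d gray
    a gray
      f gray
        h gray
          l gray
            i gray
              i→f: f is gray → back edge
First back edge: i → f.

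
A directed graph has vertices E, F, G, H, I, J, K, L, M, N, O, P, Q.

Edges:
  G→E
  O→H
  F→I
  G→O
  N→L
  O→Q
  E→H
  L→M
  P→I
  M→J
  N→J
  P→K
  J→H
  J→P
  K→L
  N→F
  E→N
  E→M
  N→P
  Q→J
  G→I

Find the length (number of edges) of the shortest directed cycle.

5

For each vertex v, BFS finds the shortest path from v back to v.
The shortest such closed walk is L → M → J → P → K → L, length 5.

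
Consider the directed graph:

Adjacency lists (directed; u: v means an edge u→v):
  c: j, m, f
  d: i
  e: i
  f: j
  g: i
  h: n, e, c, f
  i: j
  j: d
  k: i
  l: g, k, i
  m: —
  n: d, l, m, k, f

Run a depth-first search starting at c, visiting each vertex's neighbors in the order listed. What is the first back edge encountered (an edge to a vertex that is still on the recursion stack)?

i→j

DFS from c (visiting each vertex's neighbors in the order listed); mark gray on enter, black on exit:
c gray
  j gray
    d gray
      i gray
        i→j: j is gray → back edge
First back edge: i → j.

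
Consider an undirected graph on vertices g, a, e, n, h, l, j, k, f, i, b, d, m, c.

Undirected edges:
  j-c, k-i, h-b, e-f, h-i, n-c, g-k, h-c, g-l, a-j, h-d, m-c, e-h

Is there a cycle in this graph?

No

DFS, tracking each vertex's parent; an edge to a visited non-parent vertex closes a cycle.
Start from a:
visit a (parent –)
  visit j (parent a)
    visit c (parent j)
      visit n (parent c)
        n–c: parent, skip
      c–j: parent, skip
      visit m (parent c)
        m–c: parent, skip
      visit h (parent c)
        visit i (parent h)
          i–h: parent, skip
          visit k (parent i)
            k–i: parent, skip
            visit g (parent k)
              visit l (parent g)
                l–g: parent, skip
              g–k: parent, skip
        visit b (parent h)
          b–h: parent, skip
        h–c: parent, skip
        visit e (parent h)
          visit f (parent e)
            f–e: parent, skip
          e–h: parent, skip
        visit d (parent h)
          d–h: parent, skip
    j–a: parent, skip
No non-parent visited neighbor found — the graph is a forest.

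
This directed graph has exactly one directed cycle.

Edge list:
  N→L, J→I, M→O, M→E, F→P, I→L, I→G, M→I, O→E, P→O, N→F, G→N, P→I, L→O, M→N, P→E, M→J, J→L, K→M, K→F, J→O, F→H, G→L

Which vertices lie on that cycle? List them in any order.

F, G, I, N, P

DFS with gray/black marking from N:
N gray
  L gray
    O gray
      E gray
      E black
    O black
  L black
  F gray
    P gray
      I gray
        I→L: L black — skip
        G gray
          G→L: L black — skip
          G→N: N is gray → back edge
Back edge closes the cycle N → F → P → I → G → N; its vertices are {F, G, I, N, P}.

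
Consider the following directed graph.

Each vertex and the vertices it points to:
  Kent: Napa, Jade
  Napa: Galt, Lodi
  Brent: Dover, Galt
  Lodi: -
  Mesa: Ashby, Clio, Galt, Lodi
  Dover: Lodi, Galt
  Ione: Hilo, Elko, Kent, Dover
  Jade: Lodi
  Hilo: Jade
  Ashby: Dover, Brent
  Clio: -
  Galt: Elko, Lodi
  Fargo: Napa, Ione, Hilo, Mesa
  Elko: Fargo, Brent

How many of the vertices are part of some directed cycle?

10

A vertex is on a directed cycle iff it belongs to a strongly connected component of size ≥ 2 (or has a self-loop).
The vertices on cycles are {Elko, Galt, Ione, Kent, Mesa, Napa, Ashby, Brent, Dover, Fargo} — 10 in total.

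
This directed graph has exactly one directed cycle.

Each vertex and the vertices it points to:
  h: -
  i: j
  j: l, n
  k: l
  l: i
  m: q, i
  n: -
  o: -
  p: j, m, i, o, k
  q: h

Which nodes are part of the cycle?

i, j, l

DFS with gray/black marking from i:
i gray
  j gray
    l gray
      l→i: i is gray → back edge
Back edge closes the cycle i → j → l → i; its vertices are {i, j, l}.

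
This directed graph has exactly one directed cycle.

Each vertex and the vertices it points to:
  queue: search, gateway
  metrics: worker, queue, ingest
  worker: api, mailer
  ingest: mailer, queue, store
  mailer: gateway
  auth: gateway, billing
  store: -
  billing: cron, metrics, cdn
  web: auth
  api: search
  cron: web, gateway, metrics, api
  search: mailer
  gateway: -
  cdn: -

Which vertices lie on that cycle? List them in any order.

DFS with gray/black marking from billing:
billing gray
  cron gray
    web gray
      auth gray
        gateway gray
        gateway black
        auth→billing: billing is gray → back edge
Back edge closes the cycle billing → cron → web → auth → billing; its vertices are {web, auth, cron, billing}.

web, auth, cron, billing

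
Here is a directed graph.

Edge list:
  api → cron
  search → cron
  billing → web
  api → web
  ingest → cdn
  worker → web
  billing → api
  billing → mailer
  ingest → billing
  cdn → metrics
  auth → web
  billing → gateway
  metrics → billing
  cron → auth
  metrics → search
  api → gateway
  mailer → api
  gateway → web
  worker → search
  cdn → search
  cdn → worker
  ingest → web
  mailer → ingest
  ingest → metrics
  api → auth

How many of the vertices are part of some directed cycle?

5

A vertex is on a directed cycle iff it belongs to a strongly connected component of size ≥ 2 (or has a self-loop).
The vertices on cycles are {cdn, ingest, mailer, billing, metrics} — 5 in total.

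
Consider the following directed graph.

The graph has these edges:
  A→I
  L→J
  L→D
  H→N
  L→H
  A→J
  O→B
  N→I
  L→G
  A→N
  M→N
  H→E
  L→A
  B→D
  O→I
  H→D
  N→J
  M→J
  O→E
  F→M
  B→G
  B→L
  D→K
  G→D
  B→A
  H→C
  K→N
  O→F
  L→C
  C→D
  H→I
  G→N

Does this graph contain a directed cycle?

No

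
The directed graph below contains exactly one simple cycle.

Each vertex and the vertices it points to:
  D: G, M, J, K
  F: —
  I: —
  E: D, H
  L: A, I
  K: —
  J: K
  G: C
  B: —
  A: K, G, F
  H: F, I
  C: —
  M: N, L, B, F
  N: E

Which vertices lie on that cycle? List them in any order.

D, E, M, N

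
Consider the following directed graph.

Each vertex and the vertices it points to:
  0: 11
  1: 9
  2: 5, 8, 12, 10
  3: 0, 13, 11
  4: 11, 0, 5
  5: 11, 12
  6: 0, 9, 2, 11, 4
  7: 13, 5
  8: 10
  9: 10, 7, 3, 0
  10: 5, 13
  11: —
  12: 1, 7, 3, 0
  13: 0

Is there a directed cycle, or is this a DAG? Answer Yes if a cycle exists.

DFS with white/gray/black marking, starting from 2:
2 gray
  5 gray
    11 gray
    11 black
    12 gray
      1 gray
        9 gray
          10 gray
            10→5: 5 is gray → back edge
Back edge found, so a cycle exists: 5 → 12 → 1 → 9 → 10 → 5.

Yes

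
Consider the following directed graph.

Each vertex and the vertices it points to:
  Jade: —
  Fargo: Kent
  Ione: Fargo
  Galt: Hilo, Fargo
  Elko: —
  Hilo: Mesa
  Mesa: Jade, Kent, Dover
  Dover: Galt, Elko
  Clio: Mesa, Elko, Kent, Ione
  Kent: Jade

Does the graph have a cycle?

Yes

DFS with white/gray/black marking, starting from Galt:
Galt gray
  Hilo gray
    Mesa gray
      Jade gray
      Jade black
      Kent gray
        Kent→Jade: Jade black — skip
      Kent black
      Dover gray
        Dover→Galt: Galt is gray → back edge
Back edge found, so a cycle exists: Galt → Hilo → Mesa → Dover → Galt.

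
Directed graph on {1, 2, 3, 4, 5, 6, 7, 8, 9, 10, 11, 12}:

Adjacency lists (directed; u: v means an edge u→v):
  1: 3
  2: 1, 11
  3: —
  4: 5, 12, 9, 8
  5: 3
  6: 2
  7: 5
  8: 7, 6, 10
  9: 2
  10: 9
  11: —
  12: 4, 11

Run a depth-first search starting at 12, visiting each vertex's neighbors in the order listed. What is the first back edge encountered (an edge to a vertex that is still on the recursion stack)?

4->12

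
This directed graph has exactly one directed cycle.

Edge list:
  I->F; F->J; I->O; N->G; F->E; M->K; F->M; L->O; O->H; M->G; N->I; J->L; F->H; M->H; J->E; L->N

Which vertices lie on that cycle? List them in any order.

F, I, J, L, N

DFS with gray/black marking from F:
F gray
  E gray
  E black
  H gray
  H black
  J gray
    L gray
      N gray
        G gray
        G black
        I gray
          I→F: F is gray → back edge
Back edge closes the cycle F → J → L → N → I → F; its vertices are {F, I, J, L, N}.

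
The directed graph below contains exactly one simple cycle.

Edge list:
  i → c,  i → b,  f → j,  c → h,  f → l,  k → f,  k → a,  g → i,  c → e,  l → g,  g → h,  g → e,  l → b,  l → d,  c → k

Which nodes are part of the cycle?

DFS with gray/black marking from c:
c gray
  k gray
    a gray
    a black
    f gray
      l gray
        g gray
          h gray
          h black
          i gray
            b gray
            b black
            i→c: c is gray → back edge
Back edge closes the cycle c → k → f → l → g → i → c; its vertices are {c, f, g, i, k, l}.

c, f, g, i, k, l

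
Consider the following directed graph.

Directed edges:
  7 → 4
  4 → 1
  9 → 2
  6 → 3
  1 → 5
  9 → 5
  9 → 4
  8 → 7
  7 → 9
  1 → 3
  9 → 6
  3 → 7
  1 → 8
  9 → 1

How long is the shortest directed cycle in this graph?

4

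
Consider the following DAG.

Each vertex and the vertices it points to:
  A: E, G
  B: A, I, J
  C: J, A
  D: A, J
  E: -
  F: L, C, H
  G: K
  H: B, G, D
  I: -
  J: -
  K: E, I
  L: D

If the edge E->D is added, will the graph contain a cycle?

Yes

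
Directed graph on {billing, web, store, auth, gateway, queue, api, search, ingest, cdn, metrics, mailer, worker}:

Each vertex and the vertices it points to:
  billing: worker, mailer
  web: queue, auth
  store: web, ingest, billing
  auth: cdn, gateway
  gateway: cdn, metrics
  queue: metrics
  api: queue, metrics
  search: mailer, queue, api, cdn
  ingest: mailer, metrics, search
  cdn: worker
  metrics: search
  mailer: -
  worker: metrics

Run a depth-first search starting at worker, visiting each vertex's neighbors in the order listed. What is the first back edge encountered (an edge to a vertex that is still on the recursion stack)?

queue->metrics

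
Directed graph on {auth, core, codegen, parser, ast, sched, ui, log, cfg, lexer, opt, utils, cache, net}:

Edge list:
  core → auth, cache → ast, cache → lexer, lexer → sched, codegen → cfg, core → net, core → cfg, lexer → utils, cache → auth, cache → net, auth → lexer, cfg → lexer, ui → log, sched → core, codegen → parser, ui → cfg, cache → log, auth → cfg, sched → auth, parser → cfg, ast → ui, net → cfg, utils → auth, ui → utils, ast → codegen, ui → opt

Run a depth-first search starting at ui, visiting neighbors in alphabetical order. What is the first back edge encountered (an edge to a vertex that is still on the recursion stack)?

auth->cfg

DFS from ui (visiting neighbors in alphabetical order); mark gray on enter, black on exit:
ui gray
  cfg gray
    lexer gray
      sched gray
        auth gray
          auth→cfg: cfg is gray → back edge
First back edge: auth → cfg.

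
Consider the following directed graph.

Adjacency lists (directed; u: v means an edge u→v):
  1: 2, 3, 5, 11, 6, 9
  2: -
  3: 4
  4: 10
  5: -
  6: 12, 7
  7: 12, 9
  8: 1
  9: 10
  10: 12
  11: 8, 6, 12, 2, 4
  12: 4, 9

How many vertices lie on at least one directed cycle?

A vertex is on a directed cycle iff it belongs to a strongly connected component of size ≥ 2 (or has a self-loop).
The vertices on cycles are {1, 4, 8, 9, 10, 11, 12} — 7 in total.

7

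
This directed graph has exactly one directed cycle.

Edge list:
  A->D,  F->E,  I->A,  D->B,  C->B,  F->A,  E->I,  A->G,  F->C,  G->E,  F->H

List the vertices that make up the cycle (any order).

A, E, G, I

DFS with gray/black marking from E:
E gray
  I gray
    A gray
      D gray
        B gray
        B black
      D black
      G gray
        G→E: E is gray → back edge
Back edge closes the cycle E → I → A → G → E; its vertices are {A, E, G, I}.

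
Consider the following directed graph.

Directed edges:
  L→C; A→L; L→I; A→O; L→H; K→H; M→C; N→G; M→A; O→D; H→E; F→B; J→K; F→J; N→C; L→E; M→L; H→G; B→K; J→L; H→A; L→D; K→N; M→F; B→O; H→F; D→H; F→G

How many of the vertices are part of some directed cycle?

9

A vertex is on a directed cycle iff it belongs to a strongly connected component of size ≥ 2 (or has a self-loop).
The vertices on cycles are {A, B, D, F, H, J, K, L, O} — 9 in total.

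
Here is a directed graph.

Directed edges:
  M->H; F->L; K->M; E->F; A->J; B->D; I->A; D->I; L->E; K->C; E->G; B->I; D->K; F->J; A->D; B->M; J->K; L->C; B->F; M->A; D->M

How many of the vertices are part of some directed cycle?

A vertex is on a directed cycle iff it belongs to a strongly connected component of size ≥ 2 (or has a self-loop).
The vertices on cycles are {A, D, E, F, I, J, K, L, M} — 9 in total.

9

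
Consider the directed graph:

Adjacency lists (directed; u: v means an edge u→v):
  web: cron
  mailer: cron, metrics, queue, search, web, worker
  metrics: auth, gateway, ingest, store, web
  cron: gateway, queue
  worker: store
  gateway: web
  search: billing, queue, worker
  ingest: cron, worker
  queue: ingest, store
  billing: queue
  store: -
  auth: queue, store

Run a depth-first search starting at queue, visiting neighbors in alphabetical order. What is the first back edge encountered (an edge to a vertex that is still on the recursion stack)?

DFS from queue (visiting neighbors in alphabetical order); mark gray on enter, black on exit:
queue gray
  ingest gray
    cron gray
      gateway gray
        web gray
          web→cron: cron is gray → back edge
First back edge: web → cron.

web->cron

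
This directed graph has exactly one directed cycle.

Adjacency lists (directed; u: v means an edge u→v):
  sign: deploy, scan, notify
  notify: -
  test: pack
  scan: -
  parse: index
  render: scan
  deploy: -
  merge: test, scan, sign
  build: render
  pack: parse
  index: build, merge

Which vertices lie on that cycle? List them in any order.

DFS with gray/black marking from parse:
parse gray
  index gray
    build gray
      render gray
        scan gray
        scan black
      render black
    build black
    merge gray
      test gray
        pack gray
          pack→parse: parse is gray → back edge
Back edge closes the cycle parse → index → merge → test → pack → parse; its vertices are {pack, test, index, merge, parse}.

pack, test, index, merge, parse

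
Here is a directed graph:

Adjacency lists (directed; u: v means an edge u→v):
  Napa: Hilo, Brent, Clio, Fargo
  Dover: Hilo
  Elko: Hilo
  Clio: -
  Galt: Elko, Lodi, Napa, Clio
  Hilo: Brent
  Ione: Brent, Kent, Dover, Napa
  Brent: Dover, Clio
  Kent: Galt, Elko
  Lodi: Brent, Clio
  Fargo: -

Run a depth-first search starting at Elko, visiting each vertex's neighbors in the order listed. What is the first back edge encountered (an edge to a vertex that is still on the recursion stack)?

DFS from Elko (visiting each vertex's neighbors in the order listed); mark gray on enter, black on exit:
Elko gray
  Hilo gray
    Brent gray
      Dover gray
        Dover→Hilo: Hilo is gray → back edge
First back edge: Dover → Hilo.

Dover->Hilo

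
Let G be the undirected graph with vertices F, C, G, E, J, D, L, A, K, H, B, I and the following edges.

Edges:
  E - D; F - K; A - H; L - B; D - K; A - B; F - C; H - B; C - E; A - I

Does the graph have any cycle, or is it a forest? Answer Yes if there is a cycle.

Yes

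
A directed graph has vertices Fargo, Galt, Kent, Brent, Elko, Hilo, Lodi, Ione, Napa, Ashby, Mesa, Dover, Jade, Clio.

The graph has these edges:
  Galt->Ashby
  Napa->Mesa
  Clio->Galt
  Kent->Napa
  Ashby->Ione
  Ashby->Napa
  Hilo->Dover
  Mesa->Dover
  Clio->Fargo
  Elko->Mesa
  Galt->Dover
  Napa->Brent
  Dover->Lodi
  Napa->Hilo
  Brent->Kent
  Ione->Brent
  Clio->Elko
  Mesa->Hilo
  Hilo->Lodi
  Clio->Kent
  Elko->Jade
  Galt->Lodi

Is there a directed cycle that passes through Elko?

No

Elko lies on a cycle iff there is a path from Elko back to itself.
Exploring from Elko, it never reaches itself; equivalently, its strongly connected component is a singleton.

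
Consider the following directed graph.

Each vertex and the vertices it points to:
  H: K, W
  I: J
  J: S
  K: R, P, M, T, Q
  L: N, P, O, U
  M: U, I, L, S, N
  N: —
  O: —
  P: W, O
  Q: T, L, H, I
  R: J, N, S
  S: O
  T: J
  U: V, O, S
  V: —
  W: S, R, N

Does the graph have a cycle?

DFS with white/gray/black marking, starting from J:
J gray
  S gray
    O gray
    O black
  S black
J black
H gray
  K gray
    R gray
      R→J: J black — skip
      N gray
      N black
      R→S: S black — skip
    R black
    P gray
      W gray
        W→S: S black — skip
        W→R: R black — skip
        W→N: N black — skip
      W black
      P→O: O black — skip
    P black
    M gray
      U gray
        V gray
        V black
        U→O: O black — skip
        U→S: S black — skip
      U black
      I gray
        I→J: J black — skip
      I black
      L gray
        L→N: N black — skip
        L→P: P black — skip
        L→O: O black — skip
        L→U: U black — skip
      L black
      M→S: S black — skip
      M→N: N black — skip
    M black
    T gray
      T→J: J black — skip
    T black
    Q gray
      Q→T: T black — skip
      Q→L: L black — skip
      Q→H: H is gray → back edge
Back edge found, so a cycle exists: H → K → Q → H.

Yes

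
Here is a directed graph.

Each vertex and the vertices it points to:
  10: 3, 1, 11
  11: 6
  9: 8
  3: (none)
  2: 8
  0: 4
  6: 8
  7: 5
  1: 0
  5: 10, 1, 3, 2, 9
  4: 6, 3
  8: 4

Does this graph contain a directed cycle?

DFS with white/gray/black marking, starting from 9:
9 gray
  8 gray
    4 gray
      6 gray
        6→8: 8 is gray → back edge
Back edge found, so a cycle exists: 8 → 4 → 6 → 8.

Yes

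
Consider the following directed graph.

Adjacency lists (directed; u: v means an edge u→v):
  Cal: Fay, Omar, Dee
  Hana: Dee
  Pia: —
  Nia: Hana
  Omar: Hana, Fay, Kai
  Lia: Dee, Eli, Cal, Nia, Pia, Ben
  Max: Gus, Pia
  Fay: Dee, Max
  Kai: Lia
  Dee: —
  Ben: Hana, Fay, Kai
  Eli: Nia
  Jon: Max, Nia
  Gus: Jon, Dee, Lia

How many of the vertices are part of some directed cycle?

A vertex is on a directed cycle iff it belongs to a strongly connected component of size ≥ 2 (or has a self-loop).
The vertices on cycles are {Ben, Cal, Fay, Gus, Jon, Kai, Lia, Max, Omar} — 9 in total.

9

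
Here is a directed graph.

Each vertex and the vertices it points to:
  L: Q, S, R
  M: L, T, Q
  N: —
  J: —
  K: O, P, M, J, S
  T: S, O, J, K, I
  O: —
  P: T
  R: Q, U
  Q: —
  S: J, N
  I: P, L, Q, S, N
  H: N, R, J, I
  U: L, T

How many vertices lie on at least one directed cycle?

8

A vertex is on a directed cycle iff it belongs to a strongly connected component of size ≥ 2 (or has a self-loop).
The vertices on cycles are {I, K, L, M, P, R, T, U} — 8 in total.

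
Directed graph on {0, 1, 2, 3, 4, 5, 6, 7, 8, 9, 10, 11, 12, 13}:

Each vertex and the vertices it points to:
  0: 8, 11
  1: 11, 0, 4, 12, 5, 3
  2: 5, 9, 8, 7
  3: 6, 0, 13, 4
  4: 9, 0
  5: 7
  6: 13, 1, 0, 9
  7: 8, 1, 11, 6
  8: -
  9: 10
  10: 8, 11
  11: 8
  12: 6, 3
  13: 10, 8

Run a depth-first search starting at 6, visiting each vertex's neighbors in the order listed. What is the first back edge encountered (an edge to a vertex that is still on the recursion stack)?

DFS from 6 (visiting each vertex's neighbors in the order listed); mark gray on enter, black on exit:
6 gray
  13 gray
    10 gray
      8 gray
      8 black
      11 gray
        11→8: 8 black — skip
      11 black
    10 black
    13→8: 8 black — skip
  13 black
  1 gray
    1→11: 11 black — skip
    0 gray
      0→8: 8 black — skip
      0→11: 11 black — skip
    0 black
    4 gray
      9 gray
        9→10: 10 black — skip
      9 black
      4→0: 0 black — skip
    4 black
    12 gray
      12→6: 6 is gray → back edge
First back edge: 12 → 6.

12->6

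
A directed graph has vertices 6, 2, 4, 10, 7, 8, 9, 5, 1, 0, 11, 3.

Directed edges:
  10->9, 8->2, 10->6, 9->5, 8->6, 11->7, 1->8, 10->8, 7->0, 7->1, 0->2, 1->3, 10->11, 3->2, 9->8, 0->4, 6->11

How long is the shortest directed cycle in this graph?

5

For each vertex v, BFS finds the shortest path from v back to v.
The shortest such closed walk is 6 → 11 → 7 → 1 → 8 → 6, length 5.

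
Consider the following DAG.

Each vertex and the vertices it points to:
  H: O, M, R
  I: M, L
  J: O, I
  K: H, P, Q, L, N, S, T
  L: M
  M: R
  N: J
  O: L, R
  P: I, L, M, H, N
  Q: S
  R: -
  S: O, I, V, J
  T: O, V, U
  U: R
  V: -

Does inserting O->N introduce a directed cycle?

Yes

Adding O→N creates a cycle iff N can already reach O.
Path from N: N → J → O.
So N → … → O → N is a cycle.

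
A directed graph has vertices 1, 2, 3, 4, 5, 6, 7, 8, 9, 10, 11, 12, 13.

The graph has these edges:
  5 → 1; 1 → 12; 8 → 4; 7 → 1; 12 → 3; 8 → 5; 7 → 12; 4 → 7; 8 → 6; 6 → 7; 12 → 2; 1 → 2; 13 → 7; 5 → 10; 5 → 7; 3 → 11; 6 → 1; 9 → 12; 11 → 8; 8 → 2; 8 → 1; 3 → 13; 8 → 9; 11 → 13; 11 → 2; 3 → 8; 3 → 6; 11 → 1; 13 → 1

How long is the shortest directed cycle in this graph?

For each vertex v, BFS finds the shortest path from v back to v.
The shortest such closed walk is 3 → 11 → 1 → 12 → 3, length 4.

4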